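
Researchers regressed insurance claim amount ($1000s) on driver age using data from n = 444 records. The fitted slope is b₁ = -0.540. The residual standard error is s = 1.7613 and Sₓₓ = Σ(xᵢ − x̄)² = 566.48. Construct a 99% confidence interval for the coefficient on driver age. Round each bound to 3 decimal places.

(-0.731, -0.349)

SE(b₁) = s/√Sₓₓ = 1.7613/√566.48 = 0.0740016.
df = n − 2 = 442.
t* = t_{0.005, 442} = 2.586998.
Margin = t* × SE = 2.586998 × 0.0740016 = 0.19144.
CI: -0.540 ± 0.19144 → (-0.731, -0.349).
With 99% confidence, each one-unit increase in driver age is associated with a change of between -0.731 and -0.349 $1000s in insurance claim amount.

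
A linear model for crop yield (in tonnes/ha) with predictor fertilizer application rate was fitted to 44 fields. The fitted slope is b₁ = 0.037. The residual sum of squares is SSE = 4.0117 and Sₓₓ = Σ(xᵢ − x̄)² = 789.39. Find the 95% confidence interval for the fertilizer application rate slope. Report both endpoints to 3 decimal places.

MSE = SSE/(n − 2) = 4.0117/42 = 0.0955167.
SE(b₁) = √(MSE/Sₓₓ) = √(0.0955167/789.39) = 0.011.
df = n − 2 = 42.
t* = t_{0.025, 42} = 2.018082.
Margin = t* × SE = 2.018082 × 0.011 = 0.02220.
CI: 0.037 ± 0.02220 → (0.015, 0.059).
With 95% confidence, each one-unit increase in fertilizer application rate is associated with a change of between 0.015 and 0.059 tonnes/ha in crop yield.

(0.015, 0.059)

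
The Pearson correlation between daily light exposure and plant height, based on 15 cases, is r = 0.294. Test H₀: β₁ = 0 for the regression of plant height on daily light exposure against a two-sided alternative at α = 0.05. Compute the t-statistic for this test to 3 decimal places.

t = 1.109

t = r·√(n − 2)/√(1 − r²) = 0.294·√13/√0.913564 = 1.109.
df = n − 2 = 13.
Two-sided p ≈ 0.2875, which is ≥ 0.05, so fail to reject H₀.
The data do not give significant evidence of a linear association between daily light exposure and plant height.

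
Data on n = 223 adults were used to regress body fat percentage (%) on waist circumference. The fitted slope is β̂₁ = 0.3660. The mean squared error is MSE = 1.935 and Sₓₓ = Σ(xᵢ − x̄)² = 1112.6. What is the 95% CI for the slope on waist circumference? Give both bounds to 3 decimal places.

(0.284, 0.448)

SE(β̂₁) = √(MSE/Sₓₓ) = √(1.935/1112.6) = 0.0417034.
df = n − 2 = 221.
t* = t_{0.025, 221} = 1.970756.
Margin = t* × SE = 1.970756 × 0.0417034 = 0.08219.
CI: 0.3660 ± 0.08219 → (0.284, 0.448).
With 95% confidence, each one-unit increase in waist circumference is associated with a change of between 0.284 and 0.448 % in body fat percentage.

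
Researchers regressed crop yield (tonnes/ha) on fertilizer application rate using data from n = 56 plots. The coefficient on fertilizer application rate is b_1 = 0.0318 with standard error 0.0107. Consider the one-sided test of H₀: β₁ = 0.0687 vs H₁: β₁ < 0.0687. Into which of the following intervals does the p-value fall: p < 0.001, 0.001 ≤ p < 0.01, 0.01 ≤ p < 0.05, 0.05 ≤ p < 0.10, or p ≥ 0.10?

t = (0.0318 − 0.0687) / 0.0107 = -3.449.
df = n − 2 = 56 − 2 = 54.
One-sided p = P(T_{54} < t) ≈ 0.0006.
So p < 0.001.

p < 0.001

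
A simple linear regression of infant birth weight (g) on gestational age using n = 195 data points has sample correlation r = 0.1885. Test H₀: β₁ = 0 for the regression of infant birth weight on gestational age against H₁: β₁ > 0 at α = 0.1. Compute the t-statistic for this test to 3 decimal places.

t = r·√(n − 2)/√(1 − r²) = 0.1885·√193/√0.964468 = 2.667.
df = n − 2 = 193.
One-sided p ≈ 0.0042, which is < 0.1, so reject H₀.
There is evidence of a linear association between gestational age and infant birth weight.

t = 2.667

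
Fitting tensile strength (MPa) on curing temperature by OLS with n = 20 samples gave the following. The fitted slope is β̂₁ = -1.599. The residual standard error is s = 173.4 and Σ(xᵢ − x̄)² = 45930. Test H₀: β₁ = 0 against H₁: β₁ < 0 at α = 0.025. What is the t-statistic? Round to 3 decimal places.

SE(β̂₁) = s/√Sₓₓ = 173.4/√45930 = 0.809098.
t = -1.599 / 0.809098 = -1.976.
df = n − 2 = 18.
One-sided p ≈ 0.0318, which is ≥ 0.025, so fail to reject H₀.
The data do not give significant evidence that the true slope on curing temperature is negative.

t = -1.976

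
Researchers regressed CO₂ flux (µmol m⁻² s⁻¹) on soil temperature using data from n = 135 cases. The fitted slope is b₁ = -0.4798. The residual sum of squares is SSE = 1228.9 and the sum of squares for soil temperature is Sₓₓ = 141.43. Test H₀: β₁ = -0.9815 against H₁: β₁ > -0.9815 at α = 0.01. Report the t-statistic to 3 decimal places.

t = 1.963

MSE = SSE/(n − 2) = 1228.9/133 = 9.23985.
SE(b₁) = √(MSE/Sₓₓ) = √(9.23985/141.43) = 0.2556.
t = (-0.4798 − (-0.9815)) / 0.2556 = 1.963.
df = n − 2 = 133.
One-sided p ≈ 0.0259, which is ≥ 0.01, so fail to reject H₀.
The data do not give significant evidence that the true slope on soil temperature exceeds -0.9815 µmol m⁻² s⁻¹ per unit.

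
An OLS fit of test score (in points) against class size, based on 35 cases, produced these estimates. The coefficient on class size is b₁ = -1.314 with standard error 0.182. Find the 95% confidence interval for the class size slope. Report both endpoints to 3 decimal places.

df = n − 2 = 35 − 2 = 33.
t* = t_{0.025, 33} = 2.034515.
Margin = t* × SE = 2.034515 × 0.182 = 0.37028.
CI: -1.314 ± 0.37028 → (-1.684, -0.944).
With 95% confidence, each one-unit increase in class size is associated with a change of between -1.684 and -0.944 points in test score.

(-1.684, -0.944)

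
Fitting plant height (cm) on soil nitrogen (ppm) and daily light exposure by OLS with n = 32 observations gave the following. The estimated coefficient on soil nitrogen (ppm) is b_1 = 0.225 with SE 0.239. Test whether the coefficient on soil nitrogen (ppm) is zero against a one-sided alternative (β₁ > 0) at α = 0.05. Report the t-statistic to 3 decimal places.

H₀: β₁ = 0 vs H₁: β₁ > 0.
t = (b_1 − β₁⁰)/SE = 0.225 / 0.239 = 0.941.
df = n − k − 1 = 32 − 2 − 1 = 29.
One-sided p ≈ 0.1771, which is ≥ 0.05, so fail to reject H₀.
The data do not give significant evidence that the true slope on soil nitrogen (ppm) is positive, holding the other predictors fixed.

t = 0.941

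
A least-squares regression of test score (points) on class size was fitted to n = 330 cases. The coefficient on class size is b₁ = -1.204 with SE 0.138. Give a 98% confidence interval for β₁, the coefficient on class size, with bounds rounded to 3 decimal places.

(-1.527, -0.881)

df = n − 2 = 330 − 2 = 328.
t* = t_{0.01, 328} = 2.33777.
Margin = t* × SE = 2.33777 × 0.138 = 0.32261.
CI: -1.204 ± 0.32261 → (-1.527, -0.881).
With 98% confidence, each one-unit increase in class size is associated with a change of between -1.527 and -0.881 points in test score.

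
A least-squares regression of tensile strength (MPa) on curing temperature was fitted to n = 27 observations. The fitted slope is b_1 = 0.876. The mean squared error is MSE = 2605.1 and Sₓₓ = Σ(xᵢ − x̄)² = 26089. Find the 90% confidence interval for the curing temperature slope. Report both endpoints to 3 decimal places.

(0.336, 1.416)

SE(b_1) = √(MSE/Sₓₓ) = √(2605.1/26089) = 0.315997.
df = n − 2 = 25.
t* = t_{0.05, 25} = 1.708141.
Margin = t* × SE = 1.708141 × 0.315997 = 0.53977.
CI: 0.876 ± 0.53977 → (0.336, 1.416).
With 90% confidence, each one-unit increase in curing temperature is associated with a change of between 0.336 and 1.416 MPa in tensile strength.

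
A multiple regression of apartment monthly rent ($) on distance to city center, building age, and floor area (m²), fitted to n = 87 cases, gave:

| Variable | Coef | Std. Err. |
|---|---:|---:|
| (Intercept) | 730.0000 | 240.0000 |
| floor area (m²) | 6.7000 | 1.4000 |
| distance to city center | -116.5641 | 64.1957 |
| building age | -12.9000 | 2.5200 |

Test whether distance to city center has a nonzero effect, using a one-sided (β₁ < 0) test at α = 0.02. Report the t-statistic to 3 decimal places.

Read off: b = -116.5641, SE = 64.1957 for distance to city center.
H₀: β₁ = 0 vs H₁: β₁ < 0.
t = -116.5641 / 64.1957 = -1.816.
df = n − k − 1 = 87 − 3 − 1 = 83.
One-sided p ≈ 0.0365, which is ≥ 0.02, so fail to reject H₀.
The data do not give significant evidence that the true slope on distance to city center is negative, holding the other predictors fixed.

t = -1.816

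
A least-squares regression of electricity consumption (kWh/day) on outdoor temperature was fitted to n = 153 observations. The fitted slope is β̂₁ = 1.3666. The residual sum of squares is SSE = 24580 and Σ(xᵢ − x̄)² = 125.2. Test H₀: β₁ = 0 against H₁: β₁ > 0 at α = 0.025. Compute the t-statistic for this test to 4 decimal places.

t = 1.1985

MSE = SSE/(n − 2) = 24580/151 = 162.781.
SE(β̂₁) = √(MSE/Sₓₓ) = √(162.781/125.2) = 1.14025.
t = 1.3666 / 1.14025 = 1.1985.
df = n − 2 = 151.
One-sided p ≈ 0.1163, which is ≥ 0.025, so fail to reject H₀.
The data do not give significant evidence that the true slope on outdoor temperature is positive.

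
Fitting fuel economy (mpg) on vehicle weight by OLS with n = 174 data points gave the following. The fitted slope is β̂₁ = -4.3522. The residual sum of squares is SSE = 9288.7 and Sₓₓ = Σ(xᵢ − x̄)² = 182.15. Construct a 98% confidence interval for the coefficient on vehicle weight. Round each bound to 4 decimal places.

(-5.6308, -3.0736)

MSE = SSE/(n − 2) = 9288.7/172 = 54.0041.
SE(β̂₁) = √(MSE/Sₓₓ) = √(54.0041/182.15) = 0.544501.
df = n − 2 = 172.
t* = t_{0.01, 172} = 2.348223.
Margin = t* × SE = 2.348223 × 0.544501 = 1.278610.
CI: -4.3522 ± 1.278610 → (-5.6308, -3.0736).
With 98% confidence, each one-unit increase in vehicle weight is associated with a change of between -5.6308 and -3.0736 mpg in fuel economy.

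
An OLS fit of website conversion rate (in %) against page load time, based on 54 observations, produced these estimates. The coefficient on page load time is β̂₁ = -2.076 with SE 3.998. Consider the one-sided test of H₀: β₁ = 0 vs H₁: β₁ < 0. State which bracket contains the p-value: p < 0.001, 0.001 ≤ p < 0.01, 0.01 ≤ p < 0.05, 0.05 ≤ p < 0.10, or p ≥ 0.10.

t = -2.076 / 3.998 = -0.519.
df = n − 2 = 54 − 2 = 52.
One-sided p = P(T_{52} < t) ≈ 0.3029.
So p ≥ 0.10.

p ≥ 0.10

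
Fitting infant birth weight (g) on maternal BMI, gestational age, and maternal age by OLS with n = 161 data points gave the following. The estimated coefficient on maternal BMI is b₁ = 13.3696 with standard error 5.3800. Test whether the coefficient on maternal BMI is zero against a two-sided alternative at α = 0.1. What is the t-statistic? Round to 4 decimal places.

H₀: β₁ = 0 vs H₁: β₁ ≠ 0.
t = (b₁ − β₁⁰)/SE = 13.3696 / 5.3800 = 2.4851.
df = n − k − 1 = 161 − 3 − 1 = 157.
Two-sided p ≈ 0.0140, which is < 0.1, so reject H₀.
There is evidence that maternal BMI is associated with infant birth weight, holding the other predictors fixed.

t = 2.4851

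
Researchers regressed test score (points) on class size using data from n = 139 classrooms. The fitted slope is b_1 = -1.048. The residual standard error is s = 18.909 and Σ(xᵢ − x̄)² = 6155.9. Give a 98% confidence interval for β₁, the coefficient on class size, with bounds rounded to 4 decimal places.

(-1.6153, -0.4807)

SE(b_1) = s/√Sₓₓ = 18.909/√6155.9 = 0.241003.
df = n − 2 = 137.
t* = t_{0.01, 137} = 2.353875.
Margin = t* × SE = 2.353875 × 0.241003 = 0.567291.
CI: -1.048 ± 0.567291 → (-1.6153, -0.4807).
With 98% confidence, each one-unit increase in class size is associated with a change of between -1.6153 and -0.4807 points in test score.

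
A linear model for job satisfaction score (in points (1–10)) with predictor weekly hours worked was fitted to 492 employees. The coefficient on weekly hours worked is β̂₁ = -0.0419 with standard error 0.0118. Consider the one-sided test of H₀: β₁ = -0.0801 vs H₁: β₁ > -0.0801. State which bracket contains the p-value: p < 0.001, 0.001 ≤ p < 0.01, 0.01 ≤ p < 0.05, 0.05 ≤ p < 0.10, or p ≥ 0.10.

t = (-0.0419 − (-0.0801)) / 0.0118 = 3.237.
df = n − 2 = 492 − 2 = 490.
One-sided p = P(T_{490} > t) ≈ 0.0006.
So p < 0.001.

p < 0.001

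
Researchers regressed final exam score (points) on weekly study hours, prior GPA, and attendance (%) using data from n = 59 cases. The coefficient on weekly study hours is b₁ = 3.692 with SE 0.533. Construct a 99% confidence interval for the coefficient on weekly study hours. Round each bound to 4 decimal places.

df = n − k − 1 = 59 − 3 − 1 = 55.
t* = t_{0.005, 55} = 2.668216.
Margin = t* × SE = 2.668216 × 0.533 = 1.422159.
CI: 3.692 ± 1.422159 → (2.2698, 5.1142).
With 99% confidence, each one-unit increase in weekly study hours is associated with a change of between 2.2698 and 5.1142 points in final exam score, holding the other predictors fixed.

(2.2698, 5.1142)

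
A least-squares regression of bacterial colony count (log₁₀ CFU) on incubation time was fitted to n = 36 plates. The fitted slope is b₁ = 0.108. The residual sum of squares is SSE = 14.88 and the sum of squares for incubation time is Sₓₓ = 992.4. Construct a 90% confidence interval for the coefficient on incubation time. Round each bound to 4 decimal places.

(0.0725, 0.1435)

MSE = SSE/(n − 2) = 14.88/34 = 0.437647.
SE(b₁) = √(MSE/Sₓₓ) = √(0.437647/992.4) = 0.021.
df = n − 2 = 34.
t* = t_{0.05, 34} = 1.690924.
Margin = t* × SE = 1.690924 × 0.021 = 0.035509.
CI: 0.108 ± 0.035509 → (0.0725, 0.1435).
With 90% confidence, each one-unit increase in incubation time is associated with a change of between 0.0725 and 0.1435 log₁₀ CFU in bacterial colony count.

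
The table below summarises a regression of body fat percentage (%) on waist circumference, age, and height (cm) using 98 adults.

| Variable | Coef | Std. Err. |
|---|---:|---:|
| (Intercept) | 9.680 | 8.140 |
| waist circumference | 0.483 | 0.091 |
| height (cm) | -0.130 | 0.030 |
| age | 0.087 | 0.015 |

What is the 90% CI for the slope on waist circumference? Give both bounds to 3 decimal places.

(0.332, 0.634)

Read off: b = 0.483, SE = 0.091 for waist circumference.
df = n − k − 1 = 98 − 3 − 1 = 94.
t* = t_{0.05, 94} = 1.661226.
Margin = t* × SE = 1.661226 × 0.091 = 0.15117.
CI: 0.483 ± 0.15117 → (0.332, 0.634).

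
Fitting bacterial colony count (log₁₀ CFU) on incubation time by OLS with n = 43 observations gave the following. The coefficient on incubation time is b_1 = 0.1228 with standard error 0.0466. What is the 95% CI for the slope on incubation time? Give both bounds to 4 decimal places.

(0.0287, 0.2169)

df = n − 2 = 43 − 2 = 41.
t* = t_{0.025, 41} = 2.019541.
Margin = t* × SE = 2.019541 × 0.0466 = 0.094111.
CI: 0.1228 ± 0.094111 → (0.0287, 0.2169).
With 95% confidence, each one-unit increase in incubation time is associated with a change of between 0.0287 and 0.2169 log₁₀ CFU in bacterial colony count.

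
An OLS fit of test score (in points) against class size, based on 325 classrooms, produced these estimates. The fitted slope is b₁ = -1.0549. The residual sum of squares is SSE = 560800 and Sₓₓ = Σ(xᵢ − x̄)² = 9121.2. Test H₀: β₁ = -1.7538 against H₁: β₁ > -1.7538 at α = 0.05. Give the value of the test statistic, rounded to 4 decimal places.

t = 1.6019

MSE = SSE/(n − 2) = 560800/323 = 1736.22.
SE(b₁) = √(MSE/Sₓₓ) = √(1736.22/9121.2) = 0.436292.
t = (-1.0549 − (-1.7538)) / 0.436292 = 1.6019.
df = n − 2 = 323.
One-sided p ≈ 0.0551, which is ≥ 0.05, so fail to reject H₀.
The data do not give significant evidence that the true slope on class size exceeds -1.7538 points per unit.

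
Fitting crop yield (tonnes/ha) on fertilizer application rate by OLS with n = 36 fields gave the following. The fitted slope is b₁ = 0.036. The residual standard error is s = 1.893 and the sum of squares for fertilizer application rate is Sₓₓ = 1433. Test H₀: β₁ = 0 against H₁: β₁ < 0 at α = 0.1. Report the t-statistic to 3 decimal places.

SE(b₁) = s/√Sₓₓ = 1.893/√1433 = 0.0500066.
t = 0.036 / 0.0500066 = 0.720.
df = n − 2 = 34.
One-sided p ≈ 0.7617, which is ≥ 0.1, so fail to reject H₀.
The data do not give significant evidence that the true slope on fertilizer application rate is negative.

t = 0.720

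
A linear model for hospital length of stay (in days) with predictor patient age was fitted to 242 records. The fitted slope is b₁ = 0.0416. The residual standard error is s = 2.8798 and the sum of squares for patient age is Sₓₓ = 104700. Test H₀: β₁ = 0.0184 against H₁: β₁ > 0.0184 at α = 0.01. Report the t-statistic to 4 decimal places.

SE(b₁) = s/√Sₓₓ = 2.8798/√104700 = 0.00889998.
t = (0.0416 − 0.0184) / 0.00889998 = 2.6067.
df = n − 2 = 240.
One-sided p ≈ 0.0049, which is < 0.01, so reject H₀.
There is evidence that the true slope on patient age exceeds 0.0184 days per unit.

t = 2.6067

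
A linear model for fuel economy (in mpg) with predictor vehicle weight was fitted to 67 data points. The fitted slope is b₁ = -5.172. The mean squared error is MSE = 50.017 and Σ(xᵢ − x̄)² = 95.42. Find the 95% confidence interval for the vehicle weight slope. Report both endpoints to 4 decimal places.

(-6.6179, -3.7261)

SE(b₁) = √(MSE/Sₓₓ) = √(50.017/95.42) = 0.724001.
df = n − 2 = 65.
t* = t_{0.025, 65} = 1.997138.
Margin = t* × SE = 1.997138 × 0.724001 = 1.445930.
CI: -5.172 ± 1.445930 → (-6.6179, -3.7261).
With 95% confidence, each one-unit increase in vehicle weight is associated with a change of between -6.6179 and -3.7261 mpg in fuel economy.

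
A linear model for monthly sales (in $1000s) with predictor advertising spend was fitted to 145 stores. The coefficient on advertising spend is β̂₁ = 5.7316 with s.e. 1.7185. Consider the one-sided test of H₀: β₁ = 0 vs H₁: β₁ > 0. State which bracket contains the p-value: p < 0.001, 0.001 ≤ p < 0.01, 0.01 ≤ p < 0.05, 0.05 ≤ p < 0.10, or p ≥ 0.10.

t = 5.7316 / 1.7185 = 3.335.
df = n − 2 = 145 − 2 = 143.
One-sided p = P(T_{143} > t) ≈ 0.0005.
So p < 0.001.

p < 0.001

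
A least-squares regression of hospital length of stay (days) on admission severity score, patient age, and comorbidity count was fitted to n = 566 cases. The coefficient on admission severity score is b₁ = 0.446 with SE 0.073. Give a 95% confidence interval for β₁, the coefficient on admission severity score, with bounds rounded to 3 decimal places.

df = n − k − 1 = 566 − 3 − 1 = 562.
t* = t_{0.025, 562} = 1.964194.
Margin = t* × SE = 1.964194 × 0.073 = 0.14339.
CI: 0.446 ± 0.14339 → (0.303, 0.589).
With 95% confidence, each one-unit increase in admission severity score is associated with a change of between 0.303 and 0.589 days in hospital length of stay, holding the other predictors fixed.

(0.303, 0.589)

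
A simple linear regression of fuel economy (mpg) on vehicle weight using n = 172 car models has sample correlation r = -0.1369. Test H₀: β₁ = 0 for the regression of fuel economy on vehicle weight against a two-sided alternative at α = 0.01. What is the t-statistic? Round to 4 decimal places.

t = -1.8019

t = r·√(n − 2)/√(1 − r²) = -0.1369·√170/√0.981258 = -1.8019.
df = n − 2 = 170.
Two-sided p ≈ 0.0733, which is ≥ 0.01, so fail to reject H₀.
The data do not give significant evidence of a linear association between vehicle weight and fuel economy.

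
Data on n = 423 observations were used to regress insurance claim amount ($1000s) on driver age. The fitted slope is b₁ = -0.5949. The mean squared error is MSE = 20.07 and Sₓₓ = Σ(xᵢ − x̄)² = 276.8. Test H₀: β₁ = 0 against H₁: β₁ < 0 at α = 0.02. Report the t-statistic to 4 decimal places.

SE(b₁) = √(MSE/Sₓₓ) = √(20.07/276.8) = 0.269272.
t = -0.5949 / 0.269272 = -2.2093.
df = n − 2 = 421.
One-sided p ≈ 0.0138, which is < 0.02, so reject H₀.
There is evidence that the true slope on driver age is negative.

t = -2.2093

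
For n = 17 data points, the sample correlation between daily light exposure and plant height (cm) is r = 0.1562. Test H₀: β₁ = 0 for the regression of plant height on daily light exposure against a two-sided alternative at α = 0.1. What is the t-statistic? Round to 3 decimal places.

t = 0.612

t = r·√(n − 2)/√(1 − r²) = 0.1562·√15/√0.975602 = 0.612.
df = n − 2 = 15.
Two-sided p ≈ 0.5494, which is ≥ 0.1, so fail to reject H₀.
The data do not give significant evidence of a linear association between daily light exposure and plant height.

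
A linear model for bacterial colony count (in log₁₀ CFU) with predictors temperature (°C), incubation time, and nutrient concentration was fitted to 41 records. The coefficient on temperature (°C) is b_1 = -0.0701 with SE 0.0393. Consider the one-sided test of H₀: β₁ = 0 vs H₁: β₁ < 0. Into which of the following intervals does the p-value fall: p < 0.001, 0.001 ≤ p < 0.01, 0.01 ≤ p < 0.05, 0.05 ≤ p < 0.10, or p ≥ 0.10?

0.01 ≤ p < 0.05

t = -0.0701 / 0.0393 = -1.784.
df = n − k − 1 = 41 − 3 − 1 = 37.
One-sided p = P(T_{37} < t) ≈ 0.0413.
So 0.01 ≤ p < 0.05.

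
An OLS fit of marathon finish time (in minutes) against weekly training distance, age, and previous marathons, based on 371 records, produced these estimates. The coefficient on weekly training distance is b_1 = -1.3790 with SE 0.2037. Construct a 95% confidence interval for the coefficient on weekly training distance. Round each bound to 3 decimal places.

(-1.780, -0.978)

df = n − k − 1 = 371 − 3 − 1 = 367.
t* = t_{0.025, 367} = 1.966449.
Margin = t* × SE = 1.966449 × 0.2037 = 0.40057.
CI: -1.3790 ± 0.40057 → (-1.780, -0.978).
With 95% confidence, each one-unit increase in weekly training distance is associated with a change of between -1.780 and -0.978 minutes in marathon finish time, holding the other predictors fixed.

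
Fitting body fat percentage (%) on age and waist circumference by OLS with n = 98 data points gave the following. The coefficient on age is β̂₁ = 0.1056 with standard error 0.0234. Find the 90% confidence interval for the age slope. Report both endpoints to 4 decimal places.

df = n − k − 1 = 98 − 2 − 1 = 95.
t* = t_{0.05, 95} = 1.661052.
Margin = t* × SE = 1.661052 × 0.0234 = 0.038869.
CI: 0.1056 ± 0.038869 → (0.0667, 0.1445).
With 90% confidence, each one-unit increase in age is associated with a change of between 0.0667 and 0.1445 % in body fat percentage, holding the other predictors fixed.

(0.0667, 0.1445)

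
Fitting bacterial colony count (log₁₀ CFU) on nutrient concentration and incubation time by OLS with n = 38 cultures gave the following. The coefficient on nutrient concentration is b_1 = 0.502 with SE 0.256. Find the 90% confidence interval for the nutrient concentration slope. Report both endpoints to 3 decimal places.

(0.069, 0.935)

df = n − k − 1 = 38 − 2 − 1 = 35.
t* = t_{0.05, 35} = 1.689572.
Margin = t* × SE = 1.689572 × 0.256 = 0.43253.
CI: 0.502 ± 0.43253 → (0.069, 0.935).
With 90% confidence, each one-unit increase in nutrient concentration is associated with a change of between 0.069 and 0.935 log₁₀ CFU in bacterial colony count, holding the other predictors fixed.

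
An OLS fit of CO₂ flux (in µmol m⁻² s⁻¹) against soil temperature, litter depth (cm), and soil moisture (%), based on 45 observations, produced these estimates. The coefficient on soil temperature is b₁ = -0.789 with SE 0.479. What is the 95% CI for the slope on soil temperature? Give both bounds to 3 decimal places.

df = n − k − 1 = 45 − 3 − 1 = 41.
t* = t_{0.025, 41} = 2.019541.
Margin = t* × SE = 2.019541 × 0.479 = 0.96736.
CI: -0.789 ± 0.96736 → (-1.756, 0.178).
With 95% confidence, each one-unit increase in soil temperature is associated with a change of between -1.756 and 0.178 µmol m⁻² s⁻¹ in CO₂ flux, holding the other predictors fixed.

(-1.756, 0.178)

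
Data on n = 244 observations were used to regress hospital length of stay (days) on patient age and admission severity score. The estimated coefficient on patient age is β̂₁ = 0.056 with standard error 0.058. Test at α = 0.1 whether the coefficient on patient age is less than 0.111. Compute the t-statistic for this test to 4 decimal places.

t = -0.9483

H₀: β₁ = 0.111 vs H₁: β₁ < 0.111.
t = (β̂₁ − β₁⁰)/SE = (0.056 − 0.111) / 0.058 = -0.9483.
df = n − k − 1 = 244 − 2 − 1 = 241.
One-sided p ≈ 0.1720, which is ≥ 0.1, so fail to reject H₀.
The data do not give significant evidence that the true slope on patient age is below 0.111 days per unit, holding the other predictors fixed.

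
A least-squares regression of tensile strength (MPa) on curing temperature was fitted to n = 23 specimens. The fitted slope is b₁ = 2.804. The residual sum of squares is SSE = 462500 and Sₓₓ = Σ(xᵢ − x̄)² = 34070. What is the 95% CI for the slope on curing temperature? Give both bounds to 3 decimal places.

MSE = SSE/(n − 2) = 462500/21 = 22023.8.
SE(b₁) = √(MSE/Sₓₓ) = √(22023.8/34070) = 0.804008.
df = n − 2 = 21.
t* = t_{0.025, 21} = 2.079614.
Margin = t* × SE = 2.079614 × 0.804008 = 1.67203.
CI: 2.804 ± 1.67203 → (1.132, 4.476).
With 95% confidence, each one-unit increase in curing temperature is associated with a change of between 1.132 and 4.476 MPa in tensile strength.

(1.132, 4.476)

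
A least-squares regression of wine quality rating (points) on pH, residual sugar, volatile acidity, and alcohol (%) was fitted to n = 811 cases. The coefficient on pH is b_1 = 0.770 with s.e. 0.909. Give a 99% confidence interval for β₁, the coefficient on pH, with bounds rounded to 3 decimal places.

df = n − k − 1 = 811 − 4 − 1 = 806.
t* = t_{0.005, 806} = 2.581943.
Margin = t* × SE = 2.581943 × 0.909 = 2.34699.
CI: 0.770 ± 2.34699 → (-1.577, 3.117).
With 99% confidence, each one-unit increase in pH is associated with a change of between -1.577 and 3.117 points in wine quality rating, holding the other predictors fixed.

(-1.577, 3.117)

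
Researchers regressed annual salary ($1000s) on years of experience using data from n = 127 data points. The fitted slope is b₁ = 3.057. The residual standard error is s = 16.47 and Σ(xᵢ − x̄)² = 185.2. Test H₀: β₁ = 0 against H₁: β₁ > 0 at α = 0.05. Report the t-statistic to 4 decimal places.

t = 2.5259

SE(b₁) = s/√Sₓₓ = 16.47/√185.2 = 1.21024.
t = 3.057 / 1.21024 = 2.5259.
df = n − 2 = 125.
One-sided p ≈ 0.0064, which is < 0.05, so reject H₀.
There is evidence that the true slope on years of experience is positive.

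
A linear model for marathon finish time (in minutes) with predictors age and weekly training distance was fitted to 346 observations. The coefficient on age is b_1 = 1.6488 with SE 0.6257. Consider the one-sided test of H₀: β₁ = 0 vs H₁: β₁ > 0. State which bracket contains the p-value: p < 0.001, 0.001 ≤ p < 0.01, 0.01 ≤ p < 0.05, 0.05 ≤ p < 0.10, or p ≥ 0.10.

0.001 ≤ p < 0.01

t = 1.6488 / 0.6257 = 2.635.
df = n − k − 1 = 346 − 2 − 1 = 343.
One-sided p = P(T_{343} > t) ≈ 0.0044.
So 0.001 ≤ p < 0.01.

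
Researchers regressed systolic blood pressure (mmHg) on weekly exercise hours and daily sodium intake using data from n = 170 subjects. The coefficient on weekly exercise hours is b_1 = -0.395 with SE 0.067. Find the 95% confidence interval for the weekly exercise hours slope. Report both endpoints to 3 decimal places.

df = n − k − 1 = 170 − 2 − 1 = 167.
t* = t_{0.025, 167} = 1.974271.
Margin = t* × SE = 1.974271 × 0.067 = 0.13228.
CI: -0.395 ± 0.13228 → (-0.527, -0.263).
With 95% confidence, each one-unit increase in weekly exercise hours is associated with a change of between -0.527 and -0.263 mmHg in systolic blood pressure, holding the other predictors fixed.

(-0.527, -0.263)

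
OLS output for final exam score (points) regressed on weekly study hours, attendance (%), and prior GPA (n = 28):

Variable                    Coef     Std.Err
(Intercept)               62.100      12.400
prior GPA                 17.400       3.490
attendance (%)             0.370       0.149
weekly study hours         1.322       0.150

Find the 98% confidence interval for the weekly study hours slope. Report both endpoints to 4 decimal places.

(0.9482, 1.6958)

Read off: b = 1.322, SE = 0.150 for weekly study hours.
df = n − k − 1 = 28 − 3 − 1 = 24.
t* = t_{0.01, 24} = 2.492159.
Margin = t* × SE = 2.492159 × 0.150 = 0.373824.
CI: 1.322 ± 0.373824 → (0.9482, 1.6958).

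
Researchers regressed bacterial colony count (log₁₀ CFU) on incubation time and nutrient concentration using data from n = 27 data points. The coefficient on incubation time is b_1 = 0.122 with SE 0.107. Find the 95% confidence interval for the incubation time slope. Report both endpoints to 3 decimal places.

df = n − k − 1 = 27 − 2 − 1 = 24.
t* = t_{0.025, 24} = 2.063899.
Margin = t* × SE = 2.063899 × 0.107 = 0.22084.
CI: 0.122 ± 0.22084 → (-0.099, 0.343).
With 95% confidence, each one-unit increase in incubation time is associated with a change of between -0.099 and 0.343 log₁₀ CFU in bacterial colony count, holding the other predictors fixed.

(-0.099, 0.343)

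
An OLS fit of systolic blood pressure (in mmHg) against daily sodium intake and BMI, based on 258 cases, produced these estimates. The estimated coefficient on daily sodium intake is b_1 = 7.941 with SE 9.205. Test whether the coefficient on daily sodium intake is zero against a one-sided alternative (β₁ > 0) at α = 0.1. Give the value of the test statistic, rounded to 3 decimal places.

H₀: β₁ = 0 vs H₁: β₁ > 0.
t = (b_1 − β₁⁰)/SE = 7.941 / 9.205 = 0.863.
df = n − k − 1 = 258 − 2 − 1 = 255.
One-sided p ≈ 0.1946, which is ≥ 0.1, so fail to reject H₀.
The data do not give significant evidence that the true slope on daily sodium intake is positive, holding the other predictors fixed.

t = 0.863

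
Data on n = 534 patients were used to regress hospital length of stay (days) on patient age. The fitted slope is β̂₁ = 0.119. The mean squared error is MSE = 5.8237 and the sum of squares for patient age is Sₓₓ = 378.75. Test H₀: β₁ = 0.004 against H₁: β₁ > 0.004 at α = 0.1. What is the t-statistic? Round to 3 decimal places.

SE(β̂₁) = √(MSE/Sₓₓ) = √(5.8237/378.75) = 0.124.
t = (0.119 − 0.004) / 0.124 = 0.927.
df = n − 2 = 532.
One-sided p ≈ 0.1771, which is ≥ 0.1, so fail to reject H₀.
The data do not give significant evidence that the true slope on patient age exceeds 0.004 days per unit.

t = 0.927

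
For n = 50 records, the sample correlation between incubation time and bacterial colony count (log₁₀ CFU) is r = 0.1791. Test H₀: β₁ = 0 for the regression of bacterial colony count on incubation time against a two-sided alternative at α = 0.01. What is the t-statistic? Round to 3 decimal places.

t = 1.261

t = r·√(n − 2)/√(1 − r²) = 0.1791·√48/√0.967923 = 1.261.
df = n − 2 = 48.
Two-sided p ≈ 0.2133, which is ≥ 0.01, so fail to reject H₀.
The data do not give significant evidence of a linear association between incubation time and bacterial colony count.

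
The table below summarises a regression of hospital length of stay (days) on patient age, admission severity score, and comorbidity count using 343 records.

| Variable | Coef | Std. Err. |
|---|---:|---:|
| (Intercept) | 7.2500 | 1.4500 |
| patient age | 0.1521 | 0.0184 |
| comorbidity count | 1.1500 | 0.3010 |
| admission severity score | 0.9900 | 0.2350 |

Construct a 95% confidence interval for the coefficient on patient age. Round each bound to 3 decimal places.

Read off: b = 0.1521, SE = 0.0184 for patient age.
df = n − k − 1 = 343 − 3 − 1 = 339.
t* = t_{0.025, 339} = 1.966986.
Margin = t* × SE = 1.966986 × 0.0184 = 0.03619.
CI: 0.1521 ± 0.03619 → (0.116, 0.188).

(0.116, 0.188)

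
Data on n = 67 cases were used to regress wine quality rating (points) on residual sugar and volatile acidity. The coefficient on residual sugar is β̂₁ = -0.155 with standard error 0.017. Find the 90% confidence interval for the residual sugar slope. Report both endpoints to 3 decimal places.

(-0.183, -0.127)

df = n − k − 1 = 67 − 2 − 1 = 64.
t* = t_{0.05, 64} = 1.669013.
Margin = t* × SE = 1.669013 × 0.017 = 0.02837.
CI: -0.155 ± 0.02837 → (-0.183, -0.127).
With 90% confidence, each one-unit increase in residual sugar is associated with a change of between -0.183 and -0.127 points in wine quality rating, holding the other predictors fixed.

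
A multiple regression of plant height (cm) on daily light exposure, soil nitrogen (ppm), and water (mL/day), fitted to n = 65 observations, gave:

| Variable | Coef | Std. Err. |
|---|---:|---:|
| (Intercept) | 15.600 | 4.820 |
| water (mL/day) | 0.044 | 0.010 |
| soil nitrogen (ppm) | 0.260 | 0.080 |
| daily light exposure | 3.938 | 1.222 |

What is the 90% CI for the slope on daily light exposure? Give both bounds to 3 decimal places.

Read off: b = 3.938, SE = 1.222 for daily light exposure.
df = n − k − 1 = 65 − 3 − 1 = 61.
t* = t_{0.05, 61} = 1.670219.
Margin = t* × SE = 1.670219 × 1.222 = 2.04101.
CI: 3.938 ± 2.04101 → (1.897, 5.979).

(1.897, 5.979)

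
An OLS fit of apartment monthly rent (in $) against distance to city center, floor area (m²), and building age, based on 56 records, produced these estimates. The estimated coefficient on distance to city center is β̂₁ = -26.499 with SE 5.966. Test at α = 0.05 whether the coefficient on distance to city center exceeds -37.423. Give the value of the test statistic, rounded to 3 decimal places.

t = 1.831

H₀: β₁ = -37.423 vs H₁: β₁ > -37.423.
t = (β̂₁ − β₁⁰)/SE = (-26.499 − (-37.423)) / 5.966 = 1.831.
df = n − k − 1 = 56 − 3 − 1 = 52.
One-sided p ≈ 0.0364, which is < 0.05, so reject H₀.
There is evidence that the true slope on distance to city center exceeds -37.423 $ per unit, holding the other predictors fixed.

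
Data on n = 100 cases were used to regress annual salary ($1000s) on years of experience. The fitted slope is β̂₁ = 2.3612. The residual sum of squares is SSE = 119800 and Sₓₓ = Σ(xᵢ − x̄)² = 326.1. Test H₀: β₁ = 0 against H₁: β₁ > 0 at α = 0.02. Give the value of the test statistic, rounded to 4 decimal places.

MSE = SSE/(n − 2) = 119800/98 = 1222.45.
SE(β̂₁) = √(MSE/Sₓₓ) = √(1222.45/326.1) = 1.93615.
t = 2.3612 / 1.93615 = 1.2195.
df = n − 2 = 98.
One-sided p ≈ 0.1128, which is ≥ 0.02, so fail to reject H₀.
The data do not give significant evidence that the true slope on years of experience is positive.

t = 1.2195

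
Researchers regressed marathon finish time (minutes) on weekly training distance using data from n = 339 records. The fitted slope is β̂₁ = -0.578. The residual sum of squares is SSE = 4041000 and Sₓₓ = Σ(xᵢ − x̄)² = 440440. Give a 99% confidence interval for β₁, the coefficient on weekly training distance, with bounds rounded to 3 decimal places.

(-1.005, -0.151)

MSE = SSE/(n − 2) = 4041000/337 = 11991.1.
SE(β̂₁) = √(MSE/Sₓₓ) = √(11991.1/440440) = 0.165001.
df = n − 2 = 337.
t* = t_{0.005, 337} = 2.590497.
Margin = t* × SE = 2.590497 × 0.165001 = 0.42743.
CI: -0.578 ± 0.42743 → (-1.005, -0.151).
With 99% confidence, each one-unit increase in weekly training distance is associated with a change of between -1.005 and -0.151 minutes in marathon finish time.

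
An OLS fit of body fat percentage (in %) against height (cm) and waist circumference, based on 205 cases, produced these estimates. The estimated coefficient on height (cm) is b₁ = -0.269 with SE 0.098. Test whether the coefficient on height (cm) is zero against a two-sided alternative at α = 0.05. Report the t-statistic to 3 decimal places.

t = -2.745

H₀: β₁ = 0 vs H₁: β₁ ≠ 0.
t = (b₁ − β₁⁰)/SE = -0.269 / 0.098 = -2.745.
df = n − k − 1 = 205 − 2 − 1 = 202.
Two-sided p ≈ 0.0066, which is < 0.05, so reject H₀.
There is evidence that height (cm) is associated with body fat percentage, holding the other predictors fixed.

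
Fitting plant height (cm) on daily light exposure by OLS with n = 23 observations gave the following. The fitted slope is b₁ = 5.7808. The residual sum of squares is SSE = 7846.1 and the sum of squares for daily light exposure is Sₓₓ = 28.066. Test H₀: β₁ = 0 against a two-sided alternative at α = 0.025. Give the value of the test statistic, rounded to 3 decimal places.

MSE = SSE/(n − 2) = 7846.1/21 = 373.624.
SE(b₁) = √(MSE/Sₓₓ) = √(373.624/28.066) = 3.64861.
t = 5.7808 / 3.64861 = 1.584.
df = n − 2 = 21.
Two-sided p ≈ 0.1281, which is ≥ 0.025, so fail to reject H₀.
The data do not give significant evidence of an association between daily light exposure and plant height.

t = 1.584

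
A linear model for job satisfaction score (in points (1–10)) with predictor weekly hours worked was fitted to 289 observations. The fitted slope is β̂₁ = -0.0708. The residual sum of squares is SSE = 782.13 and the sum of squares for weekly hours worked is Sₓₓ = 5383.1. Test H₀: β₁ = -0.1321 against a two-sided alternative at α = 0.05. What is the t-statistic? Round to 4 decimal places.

MSE = SSE/(n − 2) = 782.13/287 = 2.72519.
SE(β̂₁) = √(MSE/Sₓₓ) = √(2.72519/5383.1) = 0.0225.
t = (-0.0708 − (-0.1321)) / 0.0225 = 2.7244.
df = n − 2 = 287.
Two-sided p ≈ 0.0068, which is < 0.05, so reject H₀.
There is evidence that the true slope on weekly hours worked differs from -0.1321 points (1–10) per unit.

t = 2.7244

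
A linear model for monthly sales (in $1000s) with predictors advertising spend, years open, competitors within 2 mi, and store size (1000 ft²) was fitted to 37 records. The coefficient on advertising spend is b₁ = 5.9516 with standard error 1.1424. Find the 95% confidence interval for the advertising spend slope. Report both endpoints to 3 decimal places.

(3.625, 8.279)

df = n − k − 1 = 37 − 4 − 1 = 32.
t* = t_{0.025, 32} = 2.036933.
Margin = t* × SE = 2.036933 × 1.1424 = 2.32699.
CI: 5.9516 ± 2.32699 → (3.625, 8.279).
With 95% confidence, each one-unit increase in advertising spend is associated with a change of between 3.625 and 8.279 $1000s in monthly sales, holding the other predictors fixed.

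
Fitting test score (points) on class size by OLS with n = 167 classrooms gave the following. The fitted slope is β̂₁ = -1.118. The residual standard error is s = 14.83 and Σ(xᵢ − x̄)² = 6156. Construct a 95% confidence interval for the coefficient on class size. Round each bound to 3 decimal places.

(-1.491, -0.745)

SE(β̂₁) = s/√Sₓₓ = 14.83/√6156 = 0.189013.
df = n − 2 = 165.
t* = t_{0.025, 165} = 1.974446.
Margin = t* × SE = 1.974446 × 0.189013 = 0.37320.
CI: -1.118 ± 0.37320 → (-1.491, -0.745).
With 95% confidence, each one-unit increase in class size is associated with a change of between -1.491 and -0.745 points in test score.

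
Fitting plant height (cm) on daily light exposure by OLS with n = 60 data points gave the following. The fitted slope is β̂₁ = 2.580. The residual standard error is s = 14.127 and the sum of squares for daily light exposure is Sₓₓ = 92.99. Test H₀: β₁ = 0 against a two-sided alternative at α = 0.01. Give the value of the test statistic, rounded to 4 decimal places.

t = 1.7611

SE(β̂₁) = s/√Sₓₓ = 14.127/√92.99 = 1.46498.
t = 2.580 / 1.46498 = 1.7611.
df = n − 2 = 58.
Two-sided p ≈ 0.0835, which is ≥ 0.01, so fail to reject H₀.
The data do not give significant evidence of an association between daily light exposure and plant height.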